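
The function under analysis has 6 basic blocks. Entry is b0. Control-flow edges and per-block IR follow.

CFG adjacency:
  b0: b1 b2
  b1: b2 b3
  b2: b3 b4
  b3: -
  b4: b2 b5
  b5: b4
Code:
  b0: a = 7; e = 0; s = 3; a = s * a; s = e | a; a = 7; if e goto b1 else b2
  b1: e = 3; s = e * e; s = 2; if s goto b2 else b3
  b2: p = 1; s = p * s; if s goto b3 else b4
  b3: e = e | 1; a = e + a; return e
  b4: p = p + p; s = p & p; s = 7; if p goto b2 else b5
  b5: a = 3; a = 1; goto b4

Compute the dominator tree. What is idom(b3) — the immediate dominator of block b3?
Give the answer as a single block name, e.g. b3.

Answer: b0

Analysis:
idom tree: b1←b0 b2←b0 b3←b0 b4←b2 b5←b4
Dom∩ at merges:
  b2: preds {b0,b1,b4}: {b0} ∩ {b0,b1} ∩ {b0,b2,b4} = {b0}; idom=b0
  b3: preds {b1,b2}: {b0,b1} ∩ {b0,b2} = {b0}; idom=b0
  b4: preds {b2,b5}: {b0,b2} ∩ {b0,b2,b4,b5} = {b0,b2}; idom=b2

idom(b3) = b0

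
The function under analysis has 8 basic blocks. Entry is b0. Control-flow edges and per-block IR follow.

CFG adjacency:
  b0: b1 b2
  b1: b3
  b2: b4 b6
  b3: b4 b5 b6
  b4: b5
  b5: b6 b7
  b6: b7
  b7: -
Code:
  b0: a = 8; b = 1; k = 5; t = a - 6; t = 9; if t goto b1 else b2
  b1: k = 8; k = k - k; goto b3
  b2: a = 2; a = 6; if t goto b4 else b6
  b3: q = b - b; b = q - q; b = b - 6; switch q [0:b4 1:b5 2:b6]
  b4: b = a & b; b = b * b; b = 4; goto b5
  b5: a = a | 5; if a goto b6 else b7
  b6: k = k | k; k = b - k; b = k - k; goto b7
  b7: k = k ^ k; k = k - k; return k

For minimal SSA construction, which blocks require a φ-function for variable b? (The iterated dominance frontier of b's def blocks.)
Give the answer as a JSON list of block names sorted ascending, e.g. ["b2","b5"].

idom tree: b1←b0 b2←b0 b3←b1 b4←b0 b5←b0 b6←b0 b7←b0
Dom∩ at merges:
  b4: preds {b2,b3}: {b0,b2} ∩ {b0,b1,b3} = {b0}; idom=b0
  b5: preds {b3,b4}: {b0,b1,b3} ∩ {b0,b4} = {b0}; idom=b0
  b6: preds {b2,b3,b5}: {b0,b2} ∩ {b0,b1,b3} ∩ {b0,b5} = {b0}; idom=b0
  b7: preds {b5,b6}: {b0,b5} ∩ {b0,b6} = {b0}; idom=b0

DF derivation:
  b4←b2: walk b2 to b0
  b4←b3: walk b3→b1 to b0
  b5←b3: walk b3→b1 to b0
  b5←b4: walk b4 to b0
  b6←b2: walk b2 to b0
  b6←b3: walk b3→b1 to b0
  b6←b5: walk b5 to b0
  b7←b5: walk b5 to b0
  b7←b6: walk b6 to b0
  b0: DF=∅
  b1: DF={b4,b5,b6}
  b2: DF={b4,b6}
  b3: DF={b4,b5,b6}
  b4: DF={b5}
  b5: DF={b6,b7}
  b6: DF={b7}
  b7: DF=∅

φ for b: defs {b0,b3,b4,b6}
  DF⁺ = {b4,b5,b6,b7}

Answer: ["b4", "b5", "b6", "b7"]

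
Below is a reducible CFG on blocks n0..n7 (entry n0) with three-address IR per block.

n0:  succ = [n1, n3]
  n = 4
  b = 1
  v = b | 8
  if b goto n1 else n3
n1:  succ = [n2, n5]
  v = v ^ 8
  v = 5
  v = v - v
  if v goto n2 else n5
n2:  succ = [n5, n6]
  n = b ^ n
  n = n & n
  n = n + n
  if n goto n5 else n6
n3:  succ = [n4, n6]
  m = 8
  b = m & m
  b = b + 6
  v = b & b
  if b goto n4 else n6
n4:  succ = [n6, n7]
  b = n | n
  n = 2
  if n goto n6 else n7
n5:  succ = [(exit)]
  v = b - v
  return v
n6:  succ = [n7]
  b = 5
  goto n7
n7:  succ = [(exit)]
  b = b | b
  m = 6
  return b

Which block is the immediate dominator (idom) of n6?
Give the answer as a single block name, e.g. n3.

idom tree: n1←n0 n2←n1 n3←n0 n4←n3 n5←n1 n6←n0 n7←n0
Dom at joins:
  n5: preds {n1,n2}: {n0,n1} ∩ {n0,n1,n2} = {n0,n1}; idom=n1
  n6: preds {n2,n3,n4}: {n0,n1,n2} ∩ {n0,n3} ∩ {n0,n3,n4} = {n0}; idom=n0
  n7: preds {n4,n6}: {n0,n3,n4} ∩ {n0,n6} = {n0}; idom=n0

idom(n6) = n0

Answer: n0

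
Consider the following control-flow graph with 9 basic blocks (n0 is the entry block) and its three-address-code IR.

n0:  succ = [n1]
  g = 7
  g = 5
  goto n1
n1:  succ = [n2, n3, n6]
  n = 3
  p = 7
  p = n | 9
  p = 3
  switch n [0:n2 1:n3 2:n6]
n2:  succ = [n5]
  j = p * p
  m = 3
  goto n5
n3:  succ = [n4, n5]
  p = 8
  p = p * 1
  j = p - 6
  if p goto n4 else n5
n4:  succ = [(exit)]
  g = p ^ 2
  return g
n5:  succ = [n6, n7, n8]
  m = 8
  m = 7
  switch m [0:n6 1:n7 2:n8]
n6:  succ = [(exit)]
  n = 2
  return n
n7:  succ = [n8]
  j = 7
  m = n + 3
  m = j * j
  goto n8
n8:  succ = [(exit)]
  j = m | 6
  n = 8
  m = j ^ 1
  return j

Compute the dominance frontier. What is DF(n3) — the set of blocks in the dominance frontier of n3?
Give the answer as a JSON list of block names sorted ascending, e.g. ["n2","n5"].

Answer: ["n5"]

Working:
idom tree: n1←n0 n2←n1 n3←n1 n4←n3 n5←n1 n6←n1 n7←n5 n8←n5
Join-block Dom:
  n5: preds {n2,n3}: {n0,n1,n2} ∩ {n0,n1,n3} = {n0,n1}; idom=n1
  n6: preds {n1,n5}: {n0,n1} ∩ {n0,n1,n5} = {n0,n1}; idom=n1
  n8: preds {n5,n7}: {n0,n1,n5} ∩ {n0,n1,n5,n7} = {n0,n1,n5}; idom=n5

DF walk-up:
  n5←n2: walk n2 to n1
  n5←n3: walk n3 to n1
  n6←n1: walk · to n1
  n6←n5: walk n5 to n1
  n8←n5: walk · to n5
  n8←n7: walk n7 to n5
  n0: DF=∅
  n1: DF=∅
  n2: DF={n5}
  n3: DF={n5}
  n4: DF=∅
  n5: DF={n6}
  n6: DF=∅
  n7: DF={n8}
  n8: DF=∅

DF(n3) = ["n5"]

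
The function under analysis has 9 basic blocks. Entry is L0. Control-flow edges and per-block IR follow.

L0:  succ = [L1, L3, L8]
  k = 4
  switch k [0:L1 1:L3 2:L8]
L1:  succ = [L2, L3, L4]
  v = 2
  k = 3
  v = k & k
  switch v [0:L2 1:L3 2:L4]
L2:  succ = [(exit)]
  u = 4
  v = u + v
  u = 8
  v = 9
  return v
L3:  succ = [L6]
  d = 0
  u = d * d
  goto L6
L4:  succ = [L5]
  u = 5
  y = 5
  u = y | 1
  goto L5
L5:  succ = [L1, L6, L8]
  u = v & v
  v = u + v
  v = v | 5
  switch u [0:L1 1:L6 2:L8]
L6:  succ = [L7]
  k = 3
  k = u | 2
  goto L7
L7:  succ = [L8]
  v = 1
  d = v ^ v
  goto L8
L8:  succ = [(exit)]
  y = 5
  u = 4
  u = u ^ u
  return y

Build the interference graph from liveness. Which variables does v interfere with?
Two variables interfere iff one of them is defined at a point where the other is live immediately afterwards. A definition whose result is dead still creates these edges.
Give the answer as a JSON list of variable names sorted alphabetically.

Answer: ["u", "y"]

Derivation:
Block summaries:
  L0: def={k} ue=∅
  L1: def={k,v} ue=∅
  L2: def={u,v} ue={v}
  L3: def={d,u} ue=∅
  L4: def={u,y} ue=∅
  L5: def={u,v} ue={v}
  L6: def={k} ue={u}
  L7: def={d,v} ue=∅
  L8: def={u,y} ue=∅

Live sets:
  live L0: ∅→∅
  live L1: ∅→{v}
  live L2: {v}→∅
  live L3: ∅→{u}
  live L4: {v}→{v}
  live L5: {v}→{u}
  live L6: {u}→∅
  live L7: ∅→∅
  live L8: ∅→∅

Interfere edges:
  d — ∅
  k — {u}
  u — {k,v,y}
  v — {u,y}
  y — {u,v}

N(v) = ["u", "y"]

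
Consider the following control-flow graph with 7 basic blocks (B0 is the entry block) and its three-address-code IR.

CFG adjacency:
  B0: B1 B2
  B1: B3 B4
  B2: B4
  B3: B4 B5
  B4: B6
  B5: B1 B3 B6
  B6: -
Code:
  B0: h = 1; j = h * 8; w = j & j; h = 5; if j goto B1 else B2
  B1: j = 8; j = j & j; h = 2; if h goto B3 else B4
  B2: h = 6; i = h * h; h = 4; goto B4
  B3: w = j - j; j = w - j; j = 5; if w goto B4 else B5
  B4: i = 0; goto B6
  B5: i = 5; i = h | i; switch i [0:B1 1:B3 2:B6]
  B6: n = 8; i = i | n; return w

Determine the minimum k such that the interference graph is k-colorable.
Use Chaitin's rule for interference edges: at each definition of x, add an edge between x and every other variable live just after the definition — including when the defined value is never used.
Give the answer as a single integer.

Answer: 4

Analysis:
Block summaries:
  B0: {h,j,w} / ∅
  B1: {h,j} / ∅
  B2: {h,i} / ∅
  B3: {j,w} / {j}
  B4: {i} / ∅
  B5: {i} / {h}
  B6: {i,n} / {i,w}

Backward fixpoint:
  B0: in=∅ out={w}
  B1: in={w} out={h,j,w}
  B2: in={w} out={w}
  B3: in={h,j} out={h,j,w}
  B4: in={w} out={i,w}
  B5: in={h,j,w} out={h,i,j,w}
  B6: in={i,w} out=∅

Interfere edges:
  h — {i,j,w}
  i — {h,j,n,w}
  j — {h,i,w}
  n — {i,w}
  w — {h,i,j,n}

Colouring:
  {h,i,j,w} pairwise interfere (4-clique) ⇒ χ ≥ 4
  4-colouring: R0={i}  R1={w}  R2={h,n}  R3={j}
  χ = 4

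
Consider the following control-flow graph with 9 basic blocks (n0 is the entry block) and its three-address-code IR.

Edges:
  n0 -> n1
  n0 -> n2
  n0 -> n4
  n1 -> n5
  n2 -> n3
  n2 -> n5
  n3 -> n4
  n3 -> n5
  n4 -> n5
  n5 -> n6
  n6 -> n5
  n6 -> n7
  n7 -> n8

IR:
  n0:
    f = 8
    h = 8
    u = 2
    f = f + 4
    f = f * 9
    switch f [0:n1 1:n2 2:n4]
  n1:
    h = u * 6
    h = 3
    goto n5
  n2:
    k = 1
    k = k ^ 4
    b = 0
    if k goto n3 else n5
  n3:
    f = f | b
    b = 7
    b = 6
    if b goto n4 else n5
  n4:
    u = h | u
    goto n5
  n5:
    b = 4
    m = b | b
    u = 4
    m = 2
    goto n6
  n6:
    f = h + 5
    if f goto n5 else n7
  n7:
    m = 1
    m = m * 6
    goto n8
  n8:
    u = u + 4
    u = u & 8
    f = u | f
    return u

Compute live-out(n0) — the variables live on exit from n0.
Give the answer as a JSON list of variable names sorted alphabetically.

Answer: ["f", "h", "u"]

Analysis:
Per-block:
  n0: def={f,h,u} ue=∅
  n1: def={h} ue={u}
  n2: def={b,k} ue=∅
  n3: def={b,f} ue={b,f}
  n4: def={u} ue={h,u}
  n5: def={b,m,u} ue=∅
  n6: def={f} ue={h}
  n7: def={m} ue=∅
  n8: def={f,u} ue={f,u}

Liveness:
  live n0: ∅→{f,h,u}
  live n1: {u}→{h}
  live n2: {f,h,u}→{b,f,h,u}
  live n3: {b,f,h,u}→{h,u}
  live n4: {h,u}→{h}
  live n5: {h}→{h,u}
  live n6: {h,u}→{f,h,u}
  live n7: {f,u}→{f,u}
  live n8: {f,u}→∅

live-out(n0) = ["f", "h", "u"]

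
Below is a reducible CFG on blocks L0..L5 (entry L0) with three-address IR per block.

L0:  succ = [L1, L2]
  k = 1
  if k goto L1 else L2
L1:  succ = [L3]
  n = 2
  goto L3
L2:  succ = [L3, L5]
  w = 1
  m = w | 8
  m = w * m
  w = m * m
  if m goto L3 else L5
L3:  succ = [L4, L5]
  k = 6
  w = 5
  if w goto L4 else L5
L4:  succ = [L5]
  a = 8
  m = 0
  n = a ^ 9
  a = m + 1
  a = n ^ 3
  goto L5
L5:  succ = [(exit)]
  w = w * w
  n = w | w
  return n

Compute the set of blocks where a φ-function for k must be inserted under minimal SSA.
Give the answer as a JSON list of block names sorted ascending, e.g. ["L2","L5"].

Answer: ["L5"]

Analysis:
idom tree: L1←L0 L2←L0 L3←L0 L4←L3 L5←L0
Join-block Dom:
  L3: preds {L1,L2}: {L0,L1} ∩ {L0,L2} = {L0}; idom=L0
  L5: preds {L2,L3,L4}: {L0,L2} ∩ {L0,L3} ∩ {L0,L3,L4} = {L0}; idom=L0

DF derivation:
  join L3 pred L1: L1 stop@L0
  join L3 pred L2: L2 stop@L0
  join L5 pred L2: L2 stop@L0
  join L5 pred L3: L3 stop@L0
  join L5 pred L4: L4→L3 stop@L0
  L0 → ∅
  L1 → {L3}
  L2 → {L3,L5}
  L3 → {L5}
  L4 → {L5}
  L5 → ∅

φ for k: defs {L0,L3}
  DF⁺ = {L5}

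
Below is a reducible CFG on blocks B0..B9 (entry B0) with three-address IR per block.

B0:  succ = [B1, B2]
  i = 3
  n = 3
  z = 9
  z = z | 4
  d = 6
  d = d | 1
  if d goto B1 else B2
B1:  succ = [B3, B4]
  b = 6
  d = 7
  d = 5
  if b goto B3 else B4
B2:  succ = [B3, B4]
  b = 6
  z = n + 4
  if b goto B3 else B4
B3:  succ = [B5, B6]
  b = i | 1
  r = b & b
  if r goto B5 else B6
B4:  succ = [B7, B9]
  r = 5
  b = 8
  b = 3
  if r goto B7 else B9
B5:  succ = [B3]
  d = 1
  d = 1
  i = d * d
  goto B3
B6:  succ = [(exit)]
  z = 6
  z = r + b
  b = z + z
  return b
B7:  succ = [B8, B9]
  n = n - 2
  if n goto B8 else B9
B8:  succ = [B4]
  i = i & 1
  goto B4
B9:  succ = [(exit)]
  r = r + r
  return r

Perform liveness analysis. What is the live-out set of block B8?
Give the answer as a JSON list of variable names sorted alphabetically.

Answer: ["i", "n"]

Analysis:
Block summaries:
  B0: {d,i,n,z} / ∅
  B1: {b,d} / ∅
  B2: {b,z} / {n}
  B3: {b,r} / {i}
  B4: {b,r} / ∅
  B5: {d,i} / ∅
  B6: {b,z} / {b,r}
  B7: {n} / {n}
  B8: {i} / {i}
  B9: {r} / {r}

Live sets:
  B0: in=∅ out={i,n}
  B1: in={i,n} out={i,n}
  B2: in={i,n} out={i,n}
  B3: in={i} out={b,r}
  B4: in={i,n} out={i,n,r}
  B5: in=∅ out={i}
  B6: in={b,r} out=∅
  B7: in={i,n,r} out={i,n,r}
  B8: in={i,n} out={i,n}
  B9: in={r} out=∅

live-out(B8) = ["i", "n"]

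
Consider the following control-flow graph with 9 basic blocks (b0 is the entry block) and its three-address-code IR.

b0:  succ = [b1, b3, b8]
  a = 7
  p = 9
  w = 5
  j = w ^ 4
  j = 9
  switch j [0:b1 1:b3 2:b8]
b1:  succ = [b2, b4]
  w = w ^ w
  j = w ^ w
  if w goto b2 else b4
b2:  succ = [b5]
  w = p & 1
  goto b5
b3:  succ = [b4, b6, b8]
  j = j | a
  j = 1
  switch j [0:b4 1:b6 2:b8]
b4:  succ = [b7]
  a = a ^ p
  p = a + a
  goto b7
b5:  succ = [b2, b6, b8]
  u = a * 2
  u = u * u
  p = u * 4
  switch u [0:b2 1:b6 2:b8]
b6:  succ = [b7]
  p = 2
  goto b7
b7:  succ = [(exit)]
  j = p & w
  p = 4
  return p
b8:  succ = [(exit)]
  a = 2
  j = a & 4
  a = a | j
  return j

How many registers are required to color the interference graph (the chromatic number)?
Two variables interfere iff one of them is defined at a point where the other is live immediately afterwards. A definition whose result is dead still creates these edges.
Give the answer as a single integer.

Block summaries:
  b0: def={a,j,p,w} ue=∅
  b1: def={j,w} ue={w}
  b2: def={w} ue={p}
  b3: def={j} ue={a,j}
  b4: def={a,p} ue={a,p}
  b5: def={p,u} ue={a}
  b6: def={p} ue=∅
  b7: def={j,p} ue={p,w}
  b8: def={a,j} ue=∅

Live sets:
  b0 li=∅ lo={a,j,p,w}
  b1 li={a,p,w} lo={a,p,w}
  b2 li={a,p} lo={a,w}
  b3 li={a,j,p,w} lo={a,p,w}
  b4 li={a,p,w} lo={p,w}
  b5 li={a,w} lo={a,p,w}
  b6 li={w} lo={p,w}
  b7 li={p,w} lo=∅
  b8 li=∅ lo=∅

Interference:
  a — {j,p,u,w}
  j — {a,p,w}
  p — {a,j,u,w}
  u — {a,p,w}
  w — {a,j,p,u}

Registers:
  clique {a,j,p,w} ⇒ need ≥ 4
  assign a→r0 j→r3 p→r1 u→r3 w→r2 — no edge inside a register ⇒ χ ≤ 4
  χ = 4

Answer: 4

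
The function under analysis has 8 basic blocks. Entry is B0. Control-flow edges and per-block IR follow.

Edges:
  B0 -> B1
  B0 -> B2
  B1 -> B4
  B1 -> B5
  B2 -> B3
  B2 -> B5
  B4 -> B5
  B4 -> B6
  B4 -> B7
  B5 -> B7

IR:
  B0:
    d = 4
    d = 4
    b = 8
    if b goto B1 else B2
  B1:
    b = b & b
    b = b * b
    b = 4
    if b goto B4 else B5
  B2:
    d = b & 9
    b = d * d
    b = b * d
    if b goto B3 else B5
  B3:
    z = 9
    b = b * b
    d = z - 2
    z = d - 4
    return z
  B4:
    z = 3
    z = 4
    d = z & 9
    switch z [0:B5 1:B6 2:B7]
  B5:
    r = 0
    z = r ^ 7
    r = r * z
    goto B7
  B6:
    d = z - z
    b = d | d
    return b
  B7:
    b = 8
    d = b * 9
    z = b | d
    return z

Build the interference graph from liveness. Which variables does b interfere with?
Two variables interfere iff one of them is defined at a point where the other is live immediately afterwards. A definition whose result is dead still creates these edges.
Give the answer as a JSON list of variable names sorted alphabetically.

Answer: ["d", "z"]

Working:
Per-block:
  B0 def {b,d} use ∅
  B1 def {b} use {b}
  B2 def {b,d} use {b}
  B3 def {b,d,z} use {b}
  B4 def {d,z} use ∅
  B5 def {r,z} use ∅
  B6 def {b,d} use {z}
  B7 def {b,d,z} use ∅

Liveness:
  live B0: ∅→{b}
  live B1: {b}→∅
  live B2: {b}→{b}
  live B3: {b}→∅
  live B4: ∅→{z}
  live B5: ∅→∅
  live B6: {z}→∅
  live B7: ∅→∅

Conflict graph:
  b — {d,z}
  d — {b,z}
  r — {z}
  z — {b,d,r}

N(b) = ["d", "z"]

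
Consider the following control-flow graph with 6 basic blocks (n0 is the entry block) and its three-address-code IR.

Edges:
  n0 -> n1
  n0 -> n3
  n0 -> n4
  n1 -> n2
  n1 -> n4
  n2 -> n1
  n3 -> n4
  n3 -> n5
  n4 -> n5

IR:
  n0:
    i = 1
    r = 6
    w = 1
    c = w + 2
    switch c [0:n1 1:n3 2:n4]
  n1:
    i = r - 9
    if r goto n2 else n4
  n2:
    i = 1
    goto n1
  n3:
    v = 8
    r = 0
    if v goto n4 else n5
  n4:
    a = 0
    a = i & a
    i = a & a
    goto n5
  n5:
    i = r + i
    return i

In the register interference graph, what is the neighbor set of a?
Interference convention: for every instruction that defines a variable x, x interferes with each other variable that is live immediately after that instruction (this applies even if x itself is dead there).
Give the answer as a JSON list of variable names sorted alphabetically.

Answer: ["i", "r"]

Analysis:
def/use:
  n0 def {c,i,r,w} use ∅
  n1 def {i} use {r}
  n2 def {i} use ∅
  n3 def {r,v} use ∅
  n4 def {a,i} use {i}
  n5 def {i} use {i,r}

Live sets:
  n0 li=∅ lo={i,r}
  n1 li={r} lo={i,r}
  n2 li={r} lo={r}
  n3 li={i} lo={i,r}
  n4 li={i,r} lo={i,r}
  n5 li={i,r} lo=∅

Interference:
  a: {i,r}
  c: {i,r}
  i: {a,c,r,v,w}
  r: {a,c,i,v,w}
  v: {i,r}
  w: {i,r}

N(a) = ["i", "r"]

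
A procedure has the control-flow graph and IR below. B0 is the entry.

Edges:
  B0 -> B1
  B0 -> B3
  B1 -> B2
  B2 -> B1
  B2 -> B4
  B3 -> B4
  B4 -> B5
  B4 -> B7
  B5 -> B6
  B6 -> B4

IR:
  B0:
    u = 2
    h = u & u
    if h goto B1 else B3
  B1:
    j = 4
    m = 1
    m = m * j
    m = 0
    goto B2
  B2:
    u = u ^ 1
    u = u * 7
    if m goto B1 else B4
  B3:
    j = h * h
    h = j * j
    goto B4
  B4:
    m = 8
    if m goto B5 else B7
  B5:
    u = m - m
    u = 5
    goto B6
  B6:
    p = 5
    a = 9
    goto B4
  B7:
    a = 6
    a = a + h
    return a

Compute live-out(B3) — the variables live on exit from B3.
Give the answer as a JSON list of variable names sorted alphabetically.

Answer: ["h"]

Analysis:
Per-block:
  B0: {h,u} / ∅
  B1: {j,m} / ∅
  B2: {u} / {m,u}
  B3: {h,j} / {h}
  B4: {m} / ∅
  B5: {u} / {m}
  B6: {a,p} / ∅
  B7: {a} / {h}

Liveness:
  B0 li=∅ lo={h,u}
  B1 li={h,u} lo={h,m,u}
  B2 li={h,m,u} lo={h,u}
  B3 li={h} lo={h}
  B4 li={h} lo={h,m}
  B5 li={h,m} lo={h}
  B6 li={h} lo={h}
  B7 li={h} lo=∅

live-out(B3) = ["h"]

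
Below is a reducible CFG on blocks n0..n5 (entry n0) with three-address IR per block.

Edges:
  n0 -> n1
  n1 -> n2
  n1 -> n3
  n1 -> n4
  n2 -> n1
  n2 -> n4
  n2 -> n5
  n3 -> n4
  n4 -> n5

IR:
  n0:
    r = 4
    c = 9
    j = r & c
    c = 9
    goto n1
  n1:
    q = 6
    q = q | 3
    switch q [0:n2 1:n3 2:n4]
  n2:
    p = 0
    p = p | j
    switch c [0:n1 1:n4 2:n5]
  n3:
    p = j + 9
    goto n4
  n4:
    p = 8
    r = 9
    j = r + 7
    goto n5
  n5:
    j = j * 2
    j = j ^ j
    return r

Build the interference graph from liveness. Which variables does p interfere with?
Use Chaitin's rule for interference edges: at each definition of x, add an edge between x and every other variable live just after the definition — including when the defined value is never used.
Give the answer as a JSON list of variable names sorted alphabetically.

Answer: ["c", "j", "r"]

Analysis:
Block summaries:
  n0: def={c,j,r} ue=∅
  n1: def={q} ue=∅
  n2: def={p} ue={c,j}
  n3: def={p} ue={j}
  n4: def={j,p,r} ue=∅
  n5: def={j} ue={j,r}

Live sets:
  n0 li=∅ lo={c,j,r}
  n1 li={c,j,r} lo={c,j,r}
  n2 li={c,j,r} lo={c,j,r}
  n3 li={j} lo=∅
  n4 li=∅ lo={j,r}
  n5 li={j,r} lo=∅

Interference:
  c — {j,p,q,r}
  j — {c,p,q,r}
  p — {c,j,r}
  q — {c,j,r}
  r — {c,j,p,q}

N(p) = ["c", "j", "r"]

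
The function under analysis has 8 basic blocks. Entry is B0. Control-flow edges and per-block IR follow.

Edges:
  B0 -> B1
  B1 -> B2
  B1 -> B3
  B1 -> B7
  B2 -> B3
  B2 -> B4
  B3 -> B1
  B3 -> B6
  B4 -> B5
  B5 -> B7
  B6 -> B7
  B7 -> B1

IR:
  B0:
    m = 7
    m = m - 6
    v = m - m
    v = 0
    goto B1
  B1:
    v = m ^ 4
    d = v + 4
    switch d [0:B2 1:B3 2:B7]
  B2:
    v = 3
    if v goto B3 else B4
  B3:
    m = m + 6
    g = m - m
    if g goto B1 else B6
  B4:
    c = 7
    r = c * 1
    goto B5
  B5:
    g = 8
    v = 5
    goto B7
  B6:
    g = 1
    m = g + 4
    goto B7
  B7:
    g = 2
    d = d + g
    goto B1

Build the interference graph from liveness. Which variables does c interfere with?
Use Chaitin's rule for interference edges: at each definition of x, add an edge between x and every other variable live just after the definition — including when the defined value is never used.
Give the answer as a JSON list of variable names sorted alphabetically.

Answer: ["d", "m"]

Derivation:
def/use:
  B0: {m,v} / ∅
  B1: {d,v} / {m}
  B2: {v} / ∅
  B3: {g,m} / {m}
  B4: {c,r} / ∅
  B5: {g,v} / ∅
  B6: {g,m} / ∅
  B7: {d,g} / {d}

Backward fixpoint:
  B0: in=∅ out={m}
  B1: in={m} out={d,m}
  B2: in={d,m} out={d,m}
  B3: in={d,m} out={d,m}
  B4: in={d,m} out={d,m}
  B5: in={d,m} out={d,m}
  B6: in={d} out={d,m}
  B7: in={d,m} out={m}

Conflict graph:
  c: {d,m}
  d: {c,g,m,r,v}
  g: {d,m}
  m: {c,d,g,r,v}
  r: {d,m}
  v: {d,m}

N(c) = ["d", "m"]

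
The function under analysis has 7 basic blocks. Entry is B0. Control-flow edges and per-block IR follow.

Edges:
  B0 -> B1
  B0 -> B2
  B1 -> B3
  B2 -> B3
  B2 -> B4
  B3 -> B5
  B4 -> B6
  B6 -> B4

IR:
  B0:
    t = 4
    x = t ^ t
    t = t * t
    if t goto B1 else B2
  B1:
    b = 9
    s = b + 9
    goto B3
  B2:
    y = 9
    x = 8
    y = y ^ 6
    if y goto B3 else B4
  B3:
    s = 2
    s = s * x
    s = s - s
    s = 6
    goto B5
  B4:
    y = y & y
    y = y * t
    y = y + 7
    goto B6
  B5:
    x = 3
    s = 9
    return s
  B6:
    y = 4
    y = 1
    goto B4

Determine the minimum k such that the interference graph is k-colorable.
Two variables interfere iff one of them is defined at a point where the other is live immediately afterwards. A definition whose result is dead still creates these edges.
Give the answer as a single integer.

Per-block:
  B0 def {t,x} use ∅
  B1 def {b,s} use ∅
  B2 def {x,y} use ∅
  B3 def {s} use {x}
  B4 def {y} use {t,y}
  B5 def {s,x} use ∅
  B6 def {y} use ∅

Backward fixpoint:
  B0 li=∅ lo={t,x}
  B1 li={x} lo={x}
  B2 li={t} lo={t,x,y}
  B3 li={x} lo=∅
  B4 li={t,y} lo={t}
  B5 li=∅ lo=∅
  B6 li={t} lo={t,y}

Interference:
  b: {x}
  s: {x}
  t: {x,y}
  x: {b,s,t,y}
  y: {t,x}

Chromatic number:
  lower bound: {t,x,y} mutually conflict ⇒ χ ≥ 3
  3-colouring: R0={x}  R1={b,s,t}  R2={y}
  χ = 3

Answer: 3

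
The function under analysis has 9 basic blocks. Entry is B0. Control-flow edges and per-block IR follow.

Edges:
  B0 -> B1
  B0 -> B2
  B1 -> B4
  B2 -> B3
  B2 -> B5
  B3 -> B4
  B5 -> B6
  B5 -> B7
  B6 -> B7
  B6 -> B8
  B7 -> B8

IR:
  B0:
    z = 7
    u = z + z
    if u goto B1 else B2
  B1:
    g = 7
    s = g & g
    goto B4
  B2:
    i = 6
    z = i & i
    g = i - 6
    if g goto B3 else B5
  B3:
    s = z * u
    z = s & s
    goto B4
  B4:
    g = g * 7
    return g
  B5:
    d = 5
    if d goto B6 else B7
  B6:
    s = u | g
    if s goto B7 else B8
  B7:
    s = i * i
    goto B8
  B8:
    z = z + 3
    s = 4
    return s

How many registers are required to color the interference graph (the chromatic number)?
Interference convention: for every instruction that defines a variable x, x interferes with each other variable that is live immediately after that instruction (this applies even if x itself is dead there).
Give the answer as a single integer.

Answer: 5

Derivation:
Block summaries:
  B0: {u,z} / ∅
  B1: {g,s} / ∅
  B2: {g,i,z} / ∅
  B3: {s,z} / {u,z}
  B4: {g} / {g}
  B5: {d} / ∅
  B6: {s} / {g,u}
  B7: {s} / {i}
  B8: {s,z} / {z}

Liveness:
  live B0: ∅→{u}
  live B1: ∅→{g}
  live B2: {u}→{g,i,u,z}
  live B3: {g,u,z}→{g}
  live B4: {g}→∅
  live B5: {g,i,u,z}→{g,i,u,z}
  live B6: {g,i,u,z}→{i,z}
  live B7: {i,z}→{z}
  live B8: {z}→∅

Conflict graph:
  d: {g,i,u,z}
  g: {d,i,s,u,z}
  i: {d,g,s,u,z}
  s: {g,i,z}
  u: {d,g,i,z}
  z: {d,g,i,s,u}

Chromatic number:
  clique {d,g,i,u,z} ⇒ need ≥ 5
  assign d→R3 g→R0 i→R1 s→R3 u→R4 z→R2 — no edge inside a register ⇒ χ ≤ 5
  χ = 5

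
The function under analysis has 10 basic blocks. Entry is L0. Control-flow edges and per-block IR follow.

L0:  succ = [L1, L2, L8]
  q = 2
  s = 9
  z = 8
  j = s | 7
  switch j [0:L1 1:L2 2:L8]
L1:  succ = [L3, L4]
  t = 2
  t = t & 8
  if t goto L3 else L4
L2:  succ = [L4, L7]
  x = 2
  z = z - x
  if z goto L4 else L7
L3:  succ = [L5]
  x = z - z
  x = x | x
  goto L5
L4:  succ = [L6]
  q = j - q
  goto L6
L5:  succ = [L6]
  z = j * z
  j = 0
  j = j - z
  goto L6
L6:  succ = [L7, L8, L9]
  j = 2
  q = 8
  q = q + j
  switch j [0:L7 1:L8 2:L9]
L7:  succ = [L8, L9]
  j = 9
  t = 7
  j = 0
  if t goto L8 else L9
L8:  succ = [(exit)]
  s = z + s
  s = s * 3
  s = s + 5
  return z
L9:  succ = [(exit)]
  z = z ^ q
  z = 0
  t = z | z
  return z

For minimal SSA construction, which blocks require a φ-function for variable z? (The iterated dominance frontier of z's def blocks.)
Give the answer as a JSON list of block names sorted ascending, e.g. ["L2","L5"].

Answer: ["L4", "L6", "L7", "L8", "L9"]

Analysis:
idom tree: L1←L0 L2←L0 L3←L1 L4←L0 L5←L3 L6←L0 L7←L0 L8←L0 L9←L0
Join-block Dom:
  L4: preds {L1,L2}: {L0,L1} ∩ {L0,L2} = {L0}; idom=L0
  L6: preds {L4,L5}: {L0,L4} ∩ {L0,L1,L3,L5} = {L0}; idom=L0
  L7: preds {L2,L6}: {L0,L2} ∩ {L0,L6} = {L0}; idom=L0
  L8: preds {L0,L6,L7}: {L0} ∩ {L0,L6} ∩ {L0,L7} = {L0}; idom=L0
  L9: preds {L6,L7}: {L0,L6} ∩ {L0,L7} = {L0}; idom=L0

Frontier:
  L4←L1: walk L1 to L0
  L4←L2: walk L2 to L0
  L6←L4: walk L4 to L0
  L6←L5: walk L5→L3→L1 to L0
  L7←L2: walk L2 to L0
  L7←L6: walk L6 to L0
  L8←L0: walk · to L0
  L8←L6: walk L6 to L0
  L8←L7: walk L7 to L0
  L9←L6: walk L6 to L0
  L9←L7: walk L7 to L0
  L0: DF=∅
  L1: DF={L4,L6}
  L2: DF={L4,L7}
  L3: DF={L6}
  L4: DF={L6}
  L5: DF={L6}
  L6: DF={L7,L8,L9}
  L7: DF={L8,L9}
  L8: DF=∅
  L9: DF=∅

φ for z: defs {L0,L2,L5,L9}
  DF⁺ = {L4,L6,L7,L8,L9}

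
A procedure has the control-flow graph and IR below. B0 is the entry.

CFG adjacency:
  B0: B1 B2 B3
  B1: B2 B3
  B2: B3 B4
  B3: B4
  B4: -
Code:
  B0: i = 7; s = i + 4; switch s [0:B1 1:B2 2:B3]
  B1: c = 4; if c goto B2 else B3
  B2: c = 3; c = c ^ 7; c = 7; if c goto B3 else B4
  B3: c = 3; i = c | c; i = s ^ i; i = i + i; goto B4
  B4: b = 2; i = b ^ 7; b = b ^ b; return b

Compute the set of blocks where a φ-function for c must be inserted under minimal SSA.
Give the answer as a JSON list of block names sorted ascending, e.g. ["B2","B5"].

idom tree: B1←B0 B2←B0 B3←B0 B4←B0
Dom at joins:
  B2: preds {B0,B1}: {B0} ∩ {B0,B1} = {B0}; idom=B0
  B3: preds {B0,B1,B2}: {B0} ∩ {B0,B1} ∩ {B0,B2} = {B0}; idom=B0
  B4: preds {B2,B3}: {B0,B2} ∩ {B0,B3} = {B0}; idom=B0

DF walk-up:
  join B2 pred B0: · stop@B0
  join B2 pred B1: B1 stop@B0
  join B3 pred B0: · stop@B0
  join B3 pred B1: B1 stop@B0
  join B3 pred B2: B2 stop@B0
  join B4 pred B2: B2 stop@B0
  join B4 pred B3: B3 stop@B0
  DF(B0)=∅
  DF(B1)={B2,B3}
  DF(B2)={B3,B4}
  DF(B3)={B4}
  DF(B4)=∅

φ for c: defs {B1,B2,B3}
  DF⁺ = {B2,B3,B4}

Answer: ["B2", "B3", "B4"]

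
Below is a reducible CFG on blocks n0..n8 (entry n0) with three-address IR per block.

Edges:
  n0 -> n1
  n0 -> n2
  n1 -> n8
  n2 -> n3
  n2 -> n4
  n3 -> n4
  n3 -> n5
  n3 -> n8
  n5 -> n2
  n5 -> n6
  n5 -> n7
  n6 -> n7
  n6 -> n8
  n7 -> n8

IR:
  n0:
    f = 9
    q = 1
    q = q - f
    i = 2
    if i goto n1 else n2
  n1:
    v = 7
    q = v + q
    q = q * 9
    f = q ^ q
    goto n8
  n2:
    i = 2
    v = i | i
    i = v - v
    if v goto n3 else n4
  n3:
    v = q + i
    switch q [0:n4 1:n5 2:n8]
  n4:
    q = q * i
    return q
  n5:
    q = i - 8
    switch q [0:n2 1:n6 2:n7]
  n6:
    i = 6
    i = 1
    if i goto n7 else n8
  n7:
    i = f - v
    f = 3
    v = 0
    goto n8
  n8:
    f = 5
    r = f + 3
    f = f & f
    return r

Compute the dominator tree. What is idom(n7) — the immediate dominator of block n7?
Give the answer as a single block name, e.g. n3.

Answer: n5

Derivation:
idom tree: n1←n0 n2←n0 n3←n2 n4←n2 n5←n3 n6←n5 n7←n5 n8←n0
Join-block Dom:
  n2: preds {n0,n5}: {n0} ∩ {n0,n2,n3,n5} = {n0}; idom=n0
  n4: preds {n2,n3}: {n0,n2} ∩ {n0,n2,n3} = {n0,n2}; idom=n2
  n7: preds {n5,n6}: {n0,n2,n3,n5} ∩ {n0,n2,n3,n5,n6} = {n0,n2,n3,n5}; idom=n5
  n8: preds {n1,n3,n6,n7}: {n0,n1} ∩ {n0,n2,n3} ∩ {n0,n2,n3,n5,n6} ∩ {n0,n2,n3,n5,n7} = {n0}; idom=n0

idom(n7) = n5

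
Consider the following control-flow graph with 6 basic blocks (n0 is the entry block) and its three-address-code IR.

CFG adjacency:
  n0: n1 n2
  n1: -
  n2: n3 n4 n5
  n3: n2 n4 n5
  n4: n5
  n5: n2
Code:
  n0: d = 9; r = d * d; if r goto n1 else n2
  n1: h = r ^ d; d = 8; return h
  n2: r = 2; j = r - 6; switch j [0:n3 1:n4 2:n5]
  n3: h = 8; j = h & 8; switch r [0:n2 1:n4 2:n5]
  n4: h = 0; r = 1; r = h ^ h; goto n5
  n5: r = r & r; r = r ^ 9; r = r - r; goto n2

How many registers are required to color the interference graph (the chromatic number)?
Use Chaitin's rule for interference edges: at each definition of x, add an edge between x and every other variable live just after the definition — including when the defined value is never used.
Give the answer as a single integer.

Block summaries:
  n0 def {d,r} use ∅
  n1 def {d,h} use {d,r}
  n2 def {j,r} use ∅
  n3 def {h,j} use {r}
  n4 def {h,r} use ∅
  n5 def {r} use {r}

Backward fixpoint:
  live n0: ∅→{d,r}
  live n1: {d,r}→∅
  live n2: ∅→{r}
  live n3: {r}→{r}
  live n4: ∅→{r}
  live n5: {r}→∅

Conflict graph:
  d — {h,r}
  h — {d,r}
  j — {r}
  r — {d,h,j}

Colouring:
  lower bound: {d,h,r} mutually conflict ⇒ χ ≥ 3
  assign d→c1 h→c2 j→c1 r→c0 — no edge inside a register ⇒ χ ≤ 3
  χ = 3

Answer: 3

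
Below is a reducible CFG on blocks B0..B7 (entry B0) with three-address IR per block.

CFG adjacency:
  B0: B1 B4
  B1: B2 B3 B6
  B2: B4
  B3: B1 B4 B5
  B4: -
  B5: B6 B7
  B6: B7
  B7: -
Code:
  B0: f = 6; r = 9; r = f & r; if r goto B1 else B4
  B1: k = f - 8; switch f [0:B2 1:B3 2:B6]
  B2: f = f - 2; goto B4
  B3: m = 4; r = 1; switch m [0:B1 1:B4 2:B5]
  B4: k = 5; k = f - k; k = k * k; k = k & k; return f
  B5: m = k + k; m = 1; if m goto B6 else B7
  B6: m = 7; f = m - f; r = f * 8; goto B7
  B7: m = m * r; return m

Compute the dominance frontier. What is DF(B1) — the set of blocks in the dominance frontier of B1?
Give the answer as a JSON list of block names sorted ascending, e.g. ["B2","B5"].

idom tree: B1←B0 B2←B1 B3←B1 B4←B0 B5←B3 B6←B1 B7←B1
Dom∩ at merges:
  B1: preds {B0,B3}: {B0} ∩ {B0,B1,B3} = {B0}; idom=B0
  B4: preds {B0,B2,B3}: {B0} ∩ {B0,B1,B2} ∩ {B0,B1,B3} = {B0}; idom=B0
  B6: preds {B1,B5}: {B0,B1} ∩ {B0,B1,B3,B5} = {B0,B1}; idom=B1
  B7: preds {B5,B6}: {B0,B1,B3,B5} ∩ {B0,B1,B6} = {B0,B1}; idom=B1

DF derivation:
  join B1 pred B0: · stop@B0
  join B1 pred B3: B3→B1 stop@B0
  join B4 pred B0: · stop@B0
  join B4 pred B2: B2→B1 stop@B0
  join B4 pred B3: B3→B1 stop@B0
  join B6 pred B1: · stop@B1
  join B6 pred B5: B5→B3 stop@B1
  join B7 pred B5: B5→B3 stop@B1
  join B7 pred B6: B6 stop@B1
  B0 → ∅
  B1 → {B1,B4}
  B2 → {B4}
  B3 → {B1,B4,B6,B7}
  B4 → ∅
  B5 → {B6,B7}
  B6 → {B7}
  B7 → ∅

DF(B1) = ["B1", "B4"]

Answer: ["B1", "B4"]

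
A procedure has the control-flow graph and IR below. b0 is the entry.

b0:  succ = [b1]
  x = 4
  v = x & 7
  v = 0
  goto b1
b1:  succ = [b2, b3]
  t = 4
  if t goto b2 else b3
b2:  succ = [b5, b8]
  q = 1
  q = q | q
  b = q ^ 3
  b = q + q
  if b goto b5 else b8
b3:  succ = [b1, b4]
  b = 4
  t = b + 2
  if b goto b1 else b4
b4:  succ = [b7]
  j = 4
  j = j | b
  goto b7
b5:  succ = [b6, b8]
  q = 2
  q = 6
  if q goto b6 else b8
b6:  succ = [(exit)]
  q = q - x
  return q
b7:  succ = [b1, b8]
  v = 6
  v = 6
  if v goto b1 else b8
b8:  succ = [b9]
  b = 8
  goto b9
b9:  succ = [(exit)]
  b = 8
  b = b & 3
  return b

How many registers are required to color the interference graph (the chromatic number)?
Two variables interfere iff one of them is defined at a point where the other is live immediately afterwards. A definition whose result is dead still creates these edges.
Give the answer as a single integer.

Answer: 3

Derivation:
Per-block:
  b0: {v,x} / ∅
  b1: {t} / ∅
  b2: {b,q} / ∅
  b3: {b,t} / ∅
  b4: {j} / {b}
  b5: {q} / ∅
  b6: {q} / {q,x}
  b7: {v} / ∅
  b8: {b} / ∅
  b9: {b} / ∅

Live sets:
  b0: in=∅ out={x}
  b1: in={x} out={x}
  b2: in={x} out={x}
  b3: in={x} out={b,x}
  b4: in={b,x} out={x}
  b5: in={x} out={q,x}
  b6: in={q,x} out=∅
  b7: in={x} out={x}
  b8: in=∅ out=∅
  b9: in=∅ out=∅

Conflict graph:
  b: {j,q,t,x}
  j: {b,x}
  q: {b,x}
  t: {b,x}
  v: {x}
  x: {b,j,q,t,v}

Chromatic number:
  lower bound: {b,j,x} mutually conflict ⇒ χ ≥ 3
  assign b→c1 j→c2 q→c2 t→c2 v→c1 x→c0 — no edge inside a register ⇒ χ ≤ 3
  χ = 3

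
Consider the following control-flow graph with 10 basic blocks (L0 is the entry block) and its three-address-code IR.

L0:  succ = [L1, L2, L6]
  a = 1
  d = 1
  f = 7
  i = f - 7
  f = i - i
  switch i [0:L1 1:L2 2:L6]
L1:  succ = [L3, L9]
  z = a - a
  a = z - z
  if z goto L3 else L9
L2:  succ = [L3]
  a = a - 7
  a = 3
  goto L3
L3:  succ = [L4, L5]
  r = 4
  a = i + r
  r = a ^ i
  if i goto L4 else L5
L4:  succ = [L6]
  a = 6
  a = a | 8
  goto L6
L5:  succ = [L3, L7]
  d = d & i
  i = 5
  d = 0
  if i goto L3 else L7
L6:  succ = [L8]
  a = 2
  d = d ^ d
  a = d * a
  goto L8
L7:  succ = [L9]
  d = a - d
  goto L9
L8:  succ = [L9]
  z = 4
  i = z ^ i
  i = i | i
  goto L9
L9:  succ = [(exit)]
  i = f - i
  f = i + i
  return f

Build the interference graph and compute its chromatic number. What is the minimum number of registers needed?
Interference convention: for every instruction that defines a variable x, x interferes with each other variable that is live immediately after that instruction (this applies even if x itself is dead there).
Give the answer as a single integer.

Block summaries:
  L0: {a,d,f,i} / ∅
  L1: {a,z} / {a}
  L2: {a} / {a}
  L3: {a,r} / {i}
  L4: {a} / ∅
  L5: {d,i} / {d,i}
  L6: {a,d} / {d}
  L7: {d} / {a,d}
  L8: {i,z} / {i}
  L9: {f,i} / {f,i}

Backward fixpoint:
  live L0: ∅→{a,d,f,i}
  live L1: {a,d,f,i}→{d,f,i}
  live L2: {a,d,f,i}→{d,f,i}
  live L3: {d,f,i}→{a,d,f,i}
  live L4: {d,f,i}→{d,f,i}
  live L5: {a,d,f,i}→{a,d,f,i}
  live L6: {d,f,i}→{f,i}
  live L7: {a,d,f,i}→{f,i}
  live L8: {f,i}→{f,i}
  live L9: {f,i}→∅

Interfere edges:
  a — {d,f,i,r,z}
  d — {a,f,i,r,z}
  f — {a,d,i,r,z}
  i — {a,d,f,r,z}
  r — {a,d,f,i}
  z — {a,d,f,i}

Colouring:
  clique {a,d,f,i,r} ⇒ need ≥ 5
  5-colouring: c0={a}  c1={d}  c2={f}  c3={i}  c4={r,z}
  χ = 5

Answer: 5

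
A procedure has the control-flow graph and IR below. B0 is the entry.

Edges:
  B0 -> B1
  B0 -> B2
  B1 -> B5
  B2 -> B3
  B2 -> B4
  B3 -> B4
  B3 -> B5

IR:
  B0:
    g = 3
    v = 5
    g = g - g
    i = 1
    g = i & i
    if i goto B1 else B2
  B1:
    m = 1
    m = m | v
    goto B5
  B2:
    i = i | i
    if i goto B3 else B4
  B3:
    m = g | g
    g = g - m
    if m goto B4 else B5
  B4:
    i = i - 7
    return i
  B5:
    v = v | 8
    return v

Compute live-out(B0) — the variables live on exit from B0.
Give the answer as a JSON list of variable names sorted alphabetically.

Block summaries:
  B0 def {g,i,v} use ∅
  B1 def {m} use {v}
  B2 def {i} use {i}
  B3 def {g,m} use {g}
  B4 def {i} use {i}
  B5 def {v} use {v}

Live sets:
  live B0: ∅→{g,i,v}
  live B1: {v}→{v}
  live B2: {g,i,v}→{g,i,v}
  live B3: {g,i,v}→{i,v}
  live B4: {i}→∅
  live B5: {v}→∅

live-out(B0) = ["g", "i", "v"]

Answer: ["g", "i", "v"]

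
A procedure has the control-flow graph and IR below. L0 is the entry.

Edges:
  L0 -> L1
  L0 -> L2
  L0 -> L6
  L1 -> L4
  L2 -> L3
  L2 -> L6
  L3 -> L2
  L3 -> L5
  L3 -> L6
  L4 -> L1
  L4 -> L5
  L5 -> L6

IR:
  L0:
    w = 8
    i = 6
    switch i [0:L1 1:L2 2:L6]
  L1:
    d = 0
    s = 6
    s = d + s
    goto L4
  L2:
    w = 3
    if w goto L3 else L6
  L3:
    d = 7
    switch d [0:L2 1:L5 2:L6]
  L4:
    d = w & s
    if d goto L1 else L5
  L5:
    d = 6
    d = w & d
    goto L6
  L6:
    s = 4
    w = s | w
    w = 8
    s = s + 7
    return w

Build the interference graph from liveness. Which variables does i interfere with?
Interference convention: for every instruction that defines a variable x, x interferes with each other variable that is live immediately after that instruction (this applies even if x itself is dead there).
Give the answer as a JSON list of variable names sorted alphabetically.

Per-block:
  L0 def {i,w} use ∅
  L1 def {d,s} use ∅
  L2 def {w} use ∅
  L3 def {d} use ∅
  L4 def {d} use {s,w}
  L5 def {d} use {w}
  L6 def {s,w} use {w}

Live sets:
  L0 li=∅ lo={w}
  L1 li={w} lo={s,w}
  L2 li=∅ lo={w}
  L3 li={w} lo={w}
  L4 li={s,w} lo={w}
  L5 li={w} lo={w}
  L6 li={w} lo=∅

Interfere edges:
  d↔{s,w}
  i↔{w}
  s↔{d,w}
  w↔{d,i,s}

N(i) = ["w"]

Answer: ["w"]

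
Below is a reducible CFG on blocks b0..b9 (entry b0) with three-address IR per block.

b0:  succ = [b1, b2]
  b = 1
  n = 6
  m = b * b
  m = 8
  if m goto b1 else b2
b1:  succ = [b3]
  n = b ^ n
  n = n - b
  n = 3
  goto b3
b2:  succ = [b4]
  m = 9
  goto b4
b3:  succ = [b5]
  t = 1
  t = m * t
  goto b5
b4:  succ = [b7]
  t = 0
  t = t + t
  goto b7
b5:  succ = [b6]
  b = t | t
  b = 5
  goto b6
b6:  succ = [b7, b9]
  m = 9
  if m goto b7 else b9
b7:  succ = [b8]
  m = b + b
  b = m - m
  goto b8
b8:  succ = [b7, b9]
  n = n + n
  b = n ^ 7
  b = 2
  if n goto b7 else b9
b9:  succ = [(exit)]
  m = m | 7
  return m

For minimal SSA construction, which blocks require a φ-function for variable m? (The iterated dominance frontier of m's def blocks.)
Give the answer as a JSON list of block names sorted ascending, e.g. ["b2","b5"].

Answer: ["b7", "b9"]

Analysis:
idom tree: b1←b0 b2←b0 b3←b1 b4←b2 b5←b3 b6←b5 b7←b0 b8←b7 b9←b0
Join-block Dom:
  b7: preds {b4,b6,b8}: {b0,b2,b4} ∩ {b0,b1,b3,b5,b6} ∩ {b0,b7,b8} = {b0}; idom=b0
  b9: preds {b6,b8}: {b0,b1,b3,b5,b6} ∩ {b0,b7,b8} = {b0}; idom=b0

DF walk-up:
  b7←b4: walk b4→b2 to b0
  b7←b6: walk b6→b5→b3→b1 to b0
  b7←b8: walk b8→b7 to b0
  b9←b6: walk b6→b5→b3→b1 to b0
  b9←b8: walk b8→b7 to b0
  DF(b0)=∅
  DF(b1)={b7,b9}
  DF(b2)={b7}
  DF(b3)={b7,b9}
  DF(b4)={b7}
  DF(b5)={b7,b9}
  DF(b6)={b7,b9}
  DF(b7)={b7,b9}
  DF(b8)={b7,b9}
  DF(b9)=∅

φ for m: defs {b0,b2,b6,b7,b9}
  DF⁺ = {b7,b9}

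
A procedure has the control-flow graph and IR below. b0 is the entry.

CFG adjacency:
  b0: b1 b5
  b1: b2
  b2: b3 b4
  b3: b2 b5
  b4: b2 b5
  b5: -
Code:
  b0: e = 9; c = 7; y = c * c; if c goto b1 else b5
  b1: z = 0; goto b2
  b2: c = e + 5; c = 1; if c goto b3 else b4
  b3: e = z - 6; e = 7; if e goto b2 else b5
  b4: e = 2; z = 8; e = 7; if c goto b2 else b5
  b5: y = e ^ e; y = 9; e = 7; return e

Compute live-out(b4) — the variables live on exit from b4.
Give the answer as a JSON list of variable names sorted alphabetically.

def/use:
  b0: {c,e,y} / ∅
  b1: {z} / ∅
  b2: {c} / {e}
  b3: {e} / {z}
  b4: {e,z} / {c}
  b5: {e,y} / {e}

Live sets:
  b0 li=∅ lo={e}
  b1 li={e} lo={e,z}
  b2 li={e,z} lo={c,z}
  b3 li={z} lo={e,z}
  b4 li={c} lo={e,z}
  b5 li={e} lo=∅

live-out(b4) = ["e", "z"]

Answer: ["e", "z"]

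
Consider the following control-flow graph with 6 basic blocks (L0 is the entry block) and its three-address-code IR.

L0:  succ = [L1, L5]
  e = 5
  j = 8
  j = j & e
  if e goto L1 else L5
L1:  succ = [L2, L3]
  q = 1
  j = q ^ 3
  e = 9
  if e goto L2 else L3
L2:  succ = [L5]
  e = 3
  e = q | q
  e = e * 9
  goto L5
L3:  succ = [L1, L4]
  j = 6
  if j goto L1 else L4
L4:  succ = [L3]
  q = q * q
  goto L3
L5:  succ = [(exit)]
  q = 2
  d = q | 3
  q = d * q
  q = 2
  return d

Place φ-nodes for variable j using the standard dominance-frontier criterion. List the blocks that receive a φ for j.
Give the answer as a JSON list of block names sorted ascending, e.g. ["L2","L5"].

idom tree: L1←L0 L2←L1 L3←L1 L4←L3 L5←L0
Join-block Dom:
  L1: preds {L0,L3}: {L0} ∩ {L0,L1,L3} = {L0}; idom=L0
  L3: preds {L1,L4}: {L0,L1} ∩ {L0,L1,L3,L4} = {L0,L1}; idom=L1
  L5: preds {L0,L2}: {L0} ∩ {L0,L1,L2} = {L0}; idom=L0

DF walk-up:
  join L1 pred L0: · stop@L0
  join L1 pred L3: L3→L1 stop@L0
  join L3 pred L1: · stop@L1
  join L3 pred L4: L4→L3 stop@L1
  join L5 pred L0: · stop@L0
  join L5 pred L2: L2→L1 stop@L0
  L0 → ∅
  L1 → {L1,L5}
  L2 → {L5}
  L3 → {L1,L3}
  L4 → {L3}
  L5 → ∅

φ for j: defs {L0,L1,L3}
  DF⁺ = {L1,L3,L5}

Answer: ["L1", "L3", "L5"]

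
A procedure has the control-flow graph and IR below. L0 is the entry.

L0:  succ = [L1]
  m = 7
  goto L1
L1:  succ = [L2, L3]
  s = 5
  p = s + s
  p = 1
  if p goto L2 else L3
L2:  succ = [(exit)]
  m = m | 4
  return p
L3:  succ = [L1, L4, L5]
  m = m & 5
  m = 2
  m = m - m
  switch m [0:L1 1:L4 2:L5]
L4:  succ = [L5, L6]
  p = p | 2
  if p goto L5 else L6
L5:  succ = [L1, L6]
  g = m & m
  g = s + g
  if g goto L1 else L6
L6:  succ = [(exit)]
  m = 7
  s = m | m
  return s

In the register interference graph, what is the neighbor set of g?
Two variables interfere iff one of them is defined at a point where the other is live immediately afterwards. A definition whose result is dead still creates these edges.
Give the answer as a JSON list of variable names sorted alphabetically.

Per-block:
  L0: {m} / ∅
  L1: {p,s} / ∅
  L2: {m} / {m,p}
  L3: {m} / {m}
  L4: {p} / {p}
  L5: {g} / {m,s}
  L6: {m,s} / ∅

Live sets:
  L0: in=∅ out={m}
  L1: in={m} out={m,p,s}
  L2: in={m,p} out=∅
  L3: in={m,p,s} out={m,p,s}
  L4: in={m,p,s} out={m,s}
  L5: in={m,s} out={m}
  L6: in=∅ out=∅

Interfere edges:
  g — {m,s}
  m — {g,p,s}
  p — {m,s}
  s — {g,m,p}

N(g) = ["m", "s"]

Answer: ["m", "s"]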